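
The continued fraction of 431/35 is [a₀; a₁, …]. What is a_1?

431 = 12·35 + 11   →  a_0 = 12
35 = 3·11 + 2   →  a_1 = 3

3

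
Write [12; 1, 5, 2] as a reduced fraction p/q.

Using pₖ = aₖpₖ₋₁ + pₖ₋₂ and qₖ = aₖqₖ₋₁ + qₖ₋₂:
  k=0: a=12, p=12, q=1
  k=1: a=1, p=13, q=1
  k=2: a=5, p=77, q=6
  k=3: a=2, p=167, q=13

167/13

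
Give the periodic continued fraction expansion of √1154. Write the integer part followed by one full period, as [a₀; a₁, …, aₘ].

[33; 1, 32, 1, 66]

a₀ = ⌊√1154⌋ = 33.
With m₀=0, d₀=1 and mₖ₊₁ = dₖaₖ − mₖ, dₖ₊₁ = (n − mₖ₊₁²)/dₖ, aₖ₊₁ = ⌊(a₀+mₖ₊₁)/dₖ₊₁⌋:
  k=1: m=33, d=65, a=1
  k=2: m=32, d=2, a=32
  k=3: m=32, d=65, a=1
  k=4: m=33, d=1, a=66
d=1 and a=2a₀=66 at k=4, so the next step gives (m, d) = (33, 65) again — its k=1 value — and the period has length 4.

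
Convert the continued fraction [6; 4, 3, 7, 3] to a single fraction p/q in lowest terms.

1857/298

Fold from the inside: start with 3/1.
  7 + 1/3 = 22/3
  3 + 3/22 = 69/22
  4 + 22/69 = 298/69
  6 + 69/298 = 1857/298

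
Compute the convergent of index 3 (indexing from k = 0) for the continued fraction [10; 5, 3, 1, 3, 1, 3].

Using pₖ = aₖpₖ₋₁ + pₖ₋₂, qₖ = aₖqₖ₋₁ + qₖ₋₂ (with p₋₁=1, p₋₂=0, q₋₁=0, q₋₂=1):
  k=0: a=10, p=10, q=1
  k=1: a=5, p=51, q=5
  k=2: a=3, p=163, q=16
  k=3: a=1, p=214, q=21

214/21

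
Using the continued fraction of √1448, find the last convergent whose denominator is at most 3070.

√1448 = [38; 19, 76, …] (period length 2).
Convergents:
  p_0/q_0 = 38/1
  p_1/q_1 = 723/19
  p_2/q_2 = 54986/1445
  p_3/q_3 = 1045457/27474
q_2 = 1445 ≤ 3070 < 27474 = q_3, so the answer is 54986/1445.

54986/1445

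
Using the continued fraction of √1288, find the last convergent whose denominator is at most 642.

√1288 = [35; 1, 7, 1, 70, …] (period length 4).
Convergents:
  p_0/q_0 = 35/1
  p_1/q_1 = 36/1
  p_2/q_2 = 287/8
  p_3/q_3 = 323/9
  p_4/q_4 = 22897/638
  p_5/q_5 = 23220/647
q_4 = 638 ≤ 642 < 647 = q_5, so the answer is 22897/638.

22897/638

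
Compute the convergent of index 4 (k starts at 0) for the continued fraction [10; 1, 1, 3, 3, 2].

Using pₖ = aₖpₖ₋₁ + pₖ₋₂, qₖ = aₖqₖ₋₁ + qₖ₋₂ (with p₋₁=1, p₋₂=0, q₋₁=0, q₋₂=1):
  k=0: a=10, p=10, q=1
  k=1: a=1, p=11, q=1
  k=2: a=1, p=21, q=2
  k=3: a=3, p=74, q=7
  k=4: a=3, p=243, q=23

243/23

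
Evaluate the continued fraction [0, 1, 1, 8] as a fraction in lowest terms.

9/17

Using pₖ = aₖpₖ₋₁ + pₖ₋₂ and qₖ = aₖqₖ₋₁ + qₖ₋₂:
  k=0: a=0, p=0, q=1
  k=1: a=1, p=1, q=1
  k=2: a=1, p=1, q=2
  k=3: a=8, p=9, q=17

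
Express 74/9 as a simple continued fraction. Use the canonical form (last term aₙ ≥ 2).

74 = 8*9 + 2
9 = 4*2 + 1
2 = 2*1 + 0  (stop)
So 74/9 = [8; 4, 2].

[8; 4, 2]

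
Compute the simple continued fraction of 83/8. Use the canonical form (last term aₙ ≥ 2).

[10; 2, 1, 2]

83 = 10·8 + 3
8 = 2·3 + 2
3 = 1·2 + 1
2 = 2·1 + 0  (stop)
So 83/8 = [10; 2, 1, 2].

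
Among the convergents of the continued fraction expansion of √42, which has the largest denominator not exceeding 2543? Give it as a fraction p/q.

8749/1350

√42 = [6; 2, 12, …] (period length 2).
Convergents:
  p_0/q_0 = 6/1
  p_1/q_1 = 13/2
  p_2/q_2 = 162/25
  p_3/q_3 = 337/52
  p_4/q_4 = 4206/649
  p_5/q_5 = 8749/1350
  p_6/q_6 = 109194/16849
q_5 = 1350 ≤ 2543 < 16849 = q_6, so the answer is 8749/1350.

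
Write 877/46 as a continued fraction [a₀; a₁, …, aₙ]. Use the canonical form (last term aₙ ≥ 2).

[19; 15, 3]

877 = 19×46 + 3
46 = 15×3 + 1
3 = 3×1 + 0  (stop)
So 877/46 = [19; 15, 3].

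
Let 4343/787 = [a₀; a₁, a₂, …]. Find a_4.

4343 = 5·787 + 408   →  a_0 = 5
787 = 1·408 + 379   →  a_1 = 1
408 = 1·379 + 29   →  a_2 = 1
379 = 13·29 + 2   →  a_3 = 13
29 = 14·2 + 1   →  a_4 = 14

14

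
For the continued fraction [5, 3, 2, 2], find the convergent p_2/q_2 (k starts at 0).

37/7

Using pₖ = aₖpₖ₋₁ + pₖ₋₂, qₖ = aₖqₖ₋₁ + qₖ₋₂ (with p₋₁=1, p₋₂=0, q₋₁=0, q₋₂=1):
  k=0: a=5, p=5, q=1
  k=1: a=3, p=16, q=3
  k=2: a=2, p=37, q=7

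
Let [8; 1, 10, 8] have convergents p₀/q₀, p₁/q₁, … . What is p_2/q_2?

Using pₖ = aₖpₖ₋₁ + pₖ₋₂, qₖ = aₖqₖ₋₁ + qₖ₋₂ (with p₋₁=1, p₋₂=0, q₋₁=0, q₋₂=1):
  k=0: a=8, p=8, q=1
  k=1: a=1, p=9, q=1
  k=2: a=10, p=98, q=11

98/11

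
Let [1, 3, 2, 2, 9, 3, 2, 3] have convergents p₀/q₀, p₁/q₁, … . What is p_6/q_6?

Using pₖ = aₖpₖ₋₁ + pₖ₋₂, qₖ = aₖqₖ₋₁ + qₖ₋₂ (with p₋₁=1, p₋₂=0, q₋₁=0, q₋₂=1):
  k=0: a=1, p=1, q=1
  k=1: a=3, p=4, q=3
  k=2: a=2, p=9, q=7
  k=3: a=2, p=22, q=17
  k=4: a=9, p=207, q=160
  k=5: a=3, p=643, q=497
  k=6: a=2, p=1493, q=1154

1493/1154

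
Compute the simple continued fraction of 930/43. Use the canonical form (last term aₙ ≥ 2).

[21; 1, 1, 1, 2, 5]

930 = 21*43 + 27
43 = 1*27 + 16
27 = 1*16 + 11
16 = 1*11 + 5
11 = 2*5 + 1
5 = 5*1 + 0  (stop)
So 930/43 = [21; 1, 1, 1, 2, 5].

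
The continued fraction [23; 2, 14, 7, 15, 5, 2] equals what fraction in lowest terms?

811429/34554

Fold from the inside: start with 2/1.
  5 + 1/2 = 11/2
  15 + 2/11 = 167/11
  7 + 11/167 = 1180/167
  14 + 167/1180 = 16687/1180
  2 + 1180/16687 = 34554/16687
  23 + 16687/34554 = 811429/34554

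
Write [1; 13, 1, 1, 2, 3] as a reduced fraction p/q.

Fold from the inside: start with 3/1.
  2 + 1/3 = 7/3
  1 + 3/7 = 10/7
  1 + 7/10 = 17/10
  13 + 10/17 = 231/17
  1 + 17/231 = 248/231

248/231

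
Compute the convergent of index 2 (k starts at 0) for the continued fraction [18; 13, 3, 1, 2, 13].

Using pₖ = aₖpₖ₋₁ + pₖ₋₂, qₖ = aₖqₖ₋₁ + qₖ₋₂ (with p₋₁=1, p₋₂=0, q₋₁=0, q₋₂=1):
  k=0: a=18, p=18, q=1
  k=1: a=13, p=235, q=13
  k=2: a=3, p=723, q=40

723/40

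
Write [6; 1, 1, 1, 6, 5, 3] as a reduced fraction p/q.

2188/329

Fold from the inside: start with 3/1.
  5 + 1/3 = 16/3
  6 + 3/16 = 99/16
  1 + 16/99 = 115/99
  1 + 99/115 = 214/115
  1 + 115/214 = 329/214
  6 + 214/329 = 2188/329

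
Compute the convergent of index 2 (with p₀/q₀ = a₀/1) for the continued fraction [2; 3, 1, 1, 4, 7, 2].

Using pₖ = aₖpₖ₋₁ + pₖ₋₂, qₖ = aₖqₖ₋₁ + qₖ₋₂ (with p₋₁=1, p₋₂=0, q₋₁=0, q₋₂=1):
  k=0: a=2, p=2, q=1
  k=1: a=3, p=7, q=3
  k=2: a=1, p=9, q=4

9/4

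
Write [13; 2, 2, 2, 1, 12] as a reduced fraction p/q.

2897/216

Using pₖ = aₖpₖ₋₁ + pₖ₋₂ and qₖ = aₖqₖ₋₁ + qₖ₋₂:
  k=0: a=13, p=13, q=1
  k=1: a=2, p=27, q=2
  k=2: a=2, p=67, q=5
  k=3: a=2, p=161, q=12
  k=4: a=1, p=228, q=17
  k=5: a=12, p=2897, q=216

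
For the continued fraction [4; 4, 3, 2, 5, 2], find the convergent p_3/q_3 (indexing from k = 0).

127/30

Using pₖ = aₖpₖ₋₁ + pₖ₋₂, qₖ = aₖqₖ₋₁ + qₖ₋₂ (with p₋₁=1, p₋₂=0, q₋₁=0, q₋₂=1):
  k=0: a=4, p=4, q=1
  k=1: a=4, p=17, q=4
  k=2: a=3, p=55, q=13
  k=3: a=2, p=127, q=30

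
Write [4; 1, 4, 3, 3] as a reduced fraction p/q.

Using pₖ = aₖpₖ₋₁ + pₖ₋₂ and qₖ = aₖqₖ₋₁ + qₖ₋₂:
  k=0: a=4, p=4, q=1
  k=1: a=1, p=5, q=1
  k=2: a=4, p=24, q=5
  k=3: a=3, p=77, q=16
  k=4: a=3, p=255, q=53

255/53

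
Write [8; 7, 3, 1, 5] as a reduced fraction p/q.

Fold from the inside: start with 5/1.
  1 + 1/5 = 6/5
  3 + 5/6 = 23/6
  7 + 6/23 = 167/23
  8 + 23/167 = 1359/167

1359/167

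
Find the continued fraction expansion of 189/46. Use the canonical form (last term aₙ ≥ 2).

189 = 4*46 + 5
46 = 9*5 + 1
5 = 5*1 + 0  (stop)
So 189/46 = [4; 9, 5].

[4; 9, 5]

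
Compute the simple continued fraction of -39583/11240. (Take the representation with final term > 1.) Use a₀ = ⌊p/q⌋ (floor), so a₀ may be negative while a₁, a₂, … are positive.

[-4; 2, 11, 15, 1, 2, 10]

-39583 = -4*11240 + 5377
11240 = 2*5377 + 486
5377 = 11*486 + 31
486 = 15*31 + 21
31 = 1*21 + 10
21 = 2*10 + 1
10 = 10*1 + 0  (stop)
So -39583/11240 = [-4; 2, 11, 15, 1, 2, 10].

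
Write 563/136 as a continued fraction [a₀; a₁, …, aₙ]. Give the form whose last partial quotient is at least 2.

563 = 4*136 + 19
136 = 7*19 + 3
19 = 6*3 + 1
3 = 3*1 + 0  (stop)
So 563/136 = [4; 7, 6, 3].

[4; 7, 6, 3]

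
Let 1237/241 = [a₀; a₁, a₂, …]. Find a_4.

7

1237 = 5·241 + 32   →  a_0 = 5
241 = 7·32 + 17   →  a_1 = 7
32 = 1·17 + 15   →  a_2 = 1
17 = 1·15 + 2   →  a_3 = 1
15 = 7·2 + 1   →  a_4 = 7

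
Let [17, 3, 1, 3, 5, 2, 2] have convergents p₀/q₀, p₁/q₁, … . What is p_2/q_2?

69/4

Using pₖ = aₖpₖ₋₁ + pₖ₋₂, qₖ = aₖqₖ₋₁ + qₖ₋₂ (with p₋₁=1, p₋₂=0, q₋₁=0, q₋₂=1):
  k=0: a=17, p=17, q=1
  k=1: a=3, p=52, q=3
  k=2: a=1, p=69, q=4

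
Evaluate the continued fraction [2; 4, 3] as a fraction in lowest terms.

Using pₖ = aₖpₖ₋₁ + pₖ₋₂ and qₖ = aₖqₖ₋₁ + qₖ₋₂:
  k=0: a=2, p=2, q=1
  k=1: a=4, p=9, q=4
  k=2: a=3, p=29, q=13

29/13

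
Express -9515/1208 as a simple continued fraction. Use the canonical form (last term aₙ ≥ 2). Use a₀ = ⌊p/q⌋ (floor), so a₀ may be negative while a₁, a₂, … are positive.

-9515 = -8*1208 + 149
1208 = 8*149 + 16
149 = 9*16 + 5
16 = 3*5 + 1
5 = 5*1 + 0  (stop)
So -9515/1208 = [-8; 8, 9, 3, 5].

[-8; 8, 9, 3, 5]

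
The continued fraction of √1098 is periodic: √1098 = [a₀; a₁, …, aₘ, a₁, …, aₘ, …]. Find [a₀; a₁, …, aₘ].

a₀ = ⌊√1098⌋ = 33.
With m₀=0, d₀=1 and mₖ₊₁ = dₖaₖ − mₖ, dₖ₊₁ = (n − mₖ₊₁²)/dₖ, aₖ₊₁ = ⌊(a₀+mₖ₊₁)/dₖ₊₁⌋:
  k=1: m=33, d=9, a=7
  k=2: m=30, d=22, a=2
  k=3: m=14, d=41, a=1
  k=4: m=27, d=9, a=6
  k=5: m=27, d=41, a=1
  k=6: m=14, d=22, a=2
  k=7: m=30, d=9, a=7
  k=8: m=33, d=1, a=66
d=1 and a=2a₀=66 at k=8, so the next step gives (m, d) = (33, 9) again — its k=1 value — and the period has length 8.

[33; 7, 2, 1, 6, 1, 2, 7, 66]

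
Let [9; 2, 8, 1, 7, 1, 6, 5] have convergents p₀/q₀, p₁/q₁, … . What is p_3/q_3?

180/19

Using pₖ = aₖpₖ₋₁ + pₖ₋₂, qₖ = aₖqₖ₋₁ + qₖ₋₂ (with p₋₁=1, p₋₂=0, q₋₁=0, q₋₂=1):
  k=0: a=9, p=9, q=1
  k=1: a=2, p=19, q=2
  k=2: a=8, p=161, q=17
  k=3: a=1, p=180, q=19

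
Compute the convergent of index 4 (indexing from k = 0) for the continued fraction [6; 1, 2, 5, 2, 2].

Using pₖ = aₖpₖ₋₁ + pₖ₋₂, qₖ = aₖqₖ₋₁ + qₖ₋₂ (with p₋₁=1, p₋₂=0, q₋₁=0, q₋₂=1):
  k=0: a=6, p=6, q=1
  k=1: a=1, p=7, q=1
  k=2: a=2, p=20, q=3
  k=3: a=5, p=107, q=16
  k=4: a=2, p=234, q=35

234/35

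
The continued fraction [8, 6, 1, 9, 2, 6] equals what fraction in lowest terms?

7648/939

Fold from the inside: start with 6/1.
  2 + 1/6 = 13/6
  9 + 6/13 = 123/13
  1 + 13/123 = 136/123
  6 + 123/136 = 939/136
  8 + 136/939 = 7648/939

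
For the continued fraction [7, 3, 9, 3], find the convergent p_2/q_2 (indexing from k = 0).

Using pₖ = aₖpₖ₋₁ + pₖ₋₂, qₖ = aₖqₖ₋₁ + qₖ₋₂ (with p₋₁=1, p₋₂=0, q₋₁=0, q₋₂=1):
  k=0: a=7, p=7, q=1
  k=1: a=3, p=22, q=3
  k=2: a=9, p=205, q=28

205/28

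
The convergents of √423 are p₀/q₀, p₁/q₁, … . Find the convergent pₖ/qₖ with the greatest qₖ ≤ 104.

√423 = [20; 1, 1, 3, 4, 3, 1, 1, 40, …] (period length 8).
Convergents:
  p_0/q_0 = 20/1
  p_1/q_1 = 21/1
  p_2/q_2 = 41/2
  p_3/q_3 = 144/7
  p_4/q_4 = 617/30
  p_5/q_5 = 1995/97
  p_6/q_6 = 2612/127
q_5 = 97 ≤ 104 < 127 = q_6, so the answer is 1995/97.

1995/97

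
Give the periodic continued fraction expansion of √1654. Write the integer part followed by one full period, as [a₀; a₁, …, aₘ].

a₀ = ⌊√1654⌋ = 40.
With m₀=0, d₀=1 and mₖ₊₁ = dₖaₖ − mₖ, dₖ₊₁ = (n − mₖ₊₁²)/dₖ, aₖ₊₁ = ⌊(a₀+mₖ₊₁)/dₖ₊₁⌋:
  k=1: m=40, d=54, a=1
  k=2: m=14, d=27, a=2
  k=3: m=40, d=2, a=40
  k=4: m=40, d=27, a=2
  k=5: m=14, d=54, a=1
  k=6: m=40, d=1, a=80
d=1 and a=2a₀=80 at k=6, so the next step gives (m, d) = (40, 54) again — its k=1 value — and the period has length 6.

[40; 1, 2, 40, 2, 1, 80]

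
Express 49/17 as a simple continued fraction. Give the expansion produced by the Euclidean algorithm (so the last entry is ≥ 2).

49 = 2*17 + 15
17 = 1*15 + 2
15 = 7*2 + 1
2 = 2*1 + 0  (stop)
So 49/17 = [2; 1, 7, 2].

[2; 1, 7, 2]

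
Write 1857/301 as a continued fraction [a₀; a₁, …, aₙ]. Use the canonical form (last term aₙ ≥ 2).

[6; 5, 1, 9, 5]

1857 = 6×301 + 51
301 = 5×51 + 46
51 = 1×46 + 5
46 = 9×5 + 1
5 = 5×1 + 0  (stop)
So 1857/301 = [6; 5, 1, 9, 5].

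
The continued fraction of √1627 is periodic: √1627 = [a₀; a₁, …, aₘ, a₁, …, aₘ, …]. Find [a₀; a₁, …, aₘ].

[40; 2, 1, 39, 1, 2, 80]

a₀ = ⌊√1627⌋ = 40.
With m₀=0, d₀=1 and mₖ₊₁ = dₖaₖ − mₖ, dₖ₊₁ = (n − mₖ₊₁²)/dₖ, aₖ₊₁ = ⌊(a₀+mₖ₊₁)/dₖ₊₁⌋:
  k=1: m=40, d=27, a=2
  k=2: m=14, d=53, a=1
  k=3: m=39, d=2, a=39
  k=4: m=39, d=53, a=1
  k=5: m=14, d=27, a=2
  k=6: m=40, d=1, a=80
d=1 and a=2a₀=80 at k=6, so the next step gives (m, d) = (40, 27) again — its k=1 value — and the period has length 6.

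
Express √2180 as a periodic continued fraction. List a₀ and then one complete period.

[46; 1, 2, 4, 2, 1, 92]

a₀ = ⌊√2180⌋ = 46.
With m₀=0, d₀=1 and mₖ₊₁ = dₖaₖ − mₖ, dₖ₊₁ = (n − mₖ₊₁²)/dₖ, aₖ₊₁ = ⌊(a₀+mₖ₊₁)/dₖ₊₁⌋:
  k=1: m=46, d=64, a=1
  k=2: m=18, d=29, a=2
  k=3: m=40, d=20, a=4
  k=4: m=40, d=29, a=2
  k=5: m=18, d=64, a=1
  k=6: m=46, d=1, a=92
d=1 and a=2a₀=92 at k=6, so the next step gives (m, d) = (46, 64) again — its k=1 value — and the period has length 6.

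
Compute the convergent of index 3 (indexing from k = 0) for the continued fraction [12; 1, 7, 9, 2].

Using pₖ = aₖpₖ₋₁ + pₖ₋₂, qₖ = aₖqₖ₋₁ + qₖ₋₂ (with p₋₁=1, p₋₂=0, q₋₁=0, q₋₂=1):
  k=0: a=12, p=12, q=1
  k=1: a=1, p=13, q=1
  k=2: a=7, p=103, q=8
  k=3: a=9, p=940, q=73

940/73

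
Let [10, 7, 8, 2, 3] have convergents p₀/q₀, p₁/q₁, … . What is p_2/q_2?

578/57

Using pₖ = aₖpₖ₋₁ + pₖ₋₂, qₖ = aₖqₖ₋₁ + qₖ₋₂ (with p₋₁=1, p₋₂=0, q₋₁=0, q₋₂=1):
  k=0: a=10, p=10, q=1
  k=1: a=7, p=71, q=7
  k=2: a=8, p=578, q=57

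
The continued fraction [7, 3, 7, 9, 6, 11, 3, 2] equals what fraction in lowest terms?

720270/98419

Using pₖ = aₖpₖ₋₁ + pₖ₋₂ and qₖ = aₖqₖ₋₁ + qₖ₋₂:
  k=0: a=7, p=7, q=1
  k=1: a=3, p=22, q=3
  k=2: a=7, p=161, q=22
  k=3: a=9, p=1471, q=201
  k=4: a=6, p=8987, q=1228
  k=5: a=11, p=100328, q=13709
  k=6: a=3, p=309971, q=42355
  k=7: a=2, p=720270, q=98419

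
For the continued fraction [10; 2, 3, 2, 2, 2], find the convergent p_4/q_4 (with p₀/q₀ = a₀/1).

407/39

Using pₖ = aₖpₖ₋₁ + pₖ₋₂, qₖ = aₖqₖ₋₁ + qₖ₋₂ (with p₋₁=1, p₋₂=0, q₋₁=0, q₋₂=1):
  k=0: a=10, p=10, q=1
  k=1: a=2, p=21, q=2
  k=2: a=3, p=73, q=7
  k=3: a=2, p=167, q=16
  k=4: a=2, p=407, q=39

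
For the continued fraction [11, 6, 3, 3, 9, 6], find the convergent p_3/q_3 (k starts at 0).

Using pₖ = aₖpₖ₋₁ + pₖ₋₂, qₖ = aₖqₖ₋₁ + qₖ₋₂ (with p₋₁=1, p₋₂=0, q₋₁=0, q₋₂=1):
  k=0: a=11, p=11, q=1
  k=1: a=6, p=67, q=6
  k=2: a=3, p=212, q=19
  k=3: a=3, p=703, q=63

703/63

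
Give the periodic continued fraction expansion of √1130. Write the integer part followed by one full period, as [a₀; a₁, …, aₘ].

a₀ = ⌊√1130⌋ = 33.
With m₀=0, d₀=1 and mₖ₊₁ = dₖaₖ − mₖ, dₖ₊₁ = (n − mₖ₊₁²)/dₖ, aₖ₊₁ = ⌊(a₀+mₖ₊₁)/dₖ₊₁⌋:
  k=1: m=33, d=41, a=1
  k=2: m=8, d=26, a=1
  k=3: m=18, d=31, a=1
  k=4: m=13, d=31, a=1
  k=5: m=18, d=26, a=1
  k=6: m=8, d=41, a=1
  k=7: m=33, d=1, a=66
d=1 and a=2a₀=66 at k=7, so the next step gives (m, d) = (33, 41) again — its k=1 value — and the period has length 7.

[33; 1, 1, 1, 1, 1, 1, 66]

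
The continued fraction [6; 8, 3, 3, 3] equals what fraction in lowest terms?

1677/274

Using pₖ = aₖpₖ₋₁ + pₖ₋₂ and qₖ = aₖqₖ₋₁ + qₖ₋₂:
  k=0: a=6, p=6, q=1
  k=1: a=8, p=49, q=8
  k=2: a=3, p=153, q=25
  k=3: a=3, p=508, q=83
  k=4: a=3, p=1677, q=274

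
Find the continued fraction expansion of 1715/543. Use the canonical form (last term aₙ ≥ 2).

[3; 6, 3, 5, 2, 2]

1715 = 3*543 + 86
543 = 6*86 + 27
86 = 3*27 + 5
27 = 5*5 + 2
5 = 2*2 + 1
2 = 2*1 + 0  (stop)
So 1715/543 = [3; 6, 3, 5, 2, 2].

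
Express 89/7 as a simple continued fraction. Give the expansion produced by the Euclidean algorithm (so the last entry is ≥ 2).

89 = 12·7 + 5
7 = 1·5 + 2
5 = 2·2 + 1
2 = 2·1 + 0  (stop)
So 89/7 = [12; 1, 2, 2].

[12; 1, 2, 2]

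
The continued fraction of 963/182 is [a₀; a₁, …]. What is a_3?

963 = 5·182 + 53   →  a_0 = 5
182 = 3·53 + 23   →  a_1 = 3
53 = 2·23 + 7   →  a_2 = 2
23 = 3·7 + 2   →  a_3 = 3

3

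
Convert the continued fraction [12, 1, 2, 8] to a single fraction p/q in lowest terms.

317/25

Using pₖ = aₖpₖ₋₁ + pₖ₋₂ and qₖ = aₖqₖ₋₁ + qₖ₋₂:
  k=0: a=12, p=12, q=1
  k=1: a=1, p=13, q=1
  k=2: a=2, p=38, q=3
  k=3: a=8, p=317, q=25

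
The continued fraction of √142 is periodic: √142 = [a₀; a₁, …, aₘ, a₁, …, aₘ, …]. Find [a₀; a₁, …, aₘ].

[11; 1, 10, 1, 22]

a₀ = ⌊√142⌋ = 11.
With m₀=0, d₀=1 and mₖ₊₁ = dₖaₖ − mₖ, dₖ₊₁ = (n − mₖ₊₁²)/dₖ, aₖ₊₁ = ⌊(a₀+mₖ₊₁)/dₖ₊₁⌋:
  k=1: m=11, d=21, a=1
  k=2: m=10, d=2, a=10
  k=3: m=10, d=21, a=1
  k=4: m=11, d=1, a=22
d=1 and a=2a₀=22 at k=4, so the next step gives (m, d) = (11, 21) again — its k=1 value — and the period has length 4.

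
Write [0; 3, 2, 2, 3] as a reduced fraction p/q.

Fold from the inside: start with 3/1.
  2 + 1/3 = 7/3
  2 + 3/7 = 17/7
  3 + 7/17 = 58/17
  0 + 17/58 = 17/58

17/58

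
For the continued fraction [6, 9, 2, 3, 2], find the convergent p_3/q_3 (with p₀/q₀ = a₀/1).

Using pₖ = aₖpₖ₋₁ + pₖ₋₂, qₖ = aₖqₖ₋₁ + qₖ₋₂ (with p₋₁=1, p₋₂=0, q₋₁=0, q₋₂=1):
  k=0: a=6, p=6, q=1
  k=1: a=9, p=55, q=9
  k=2: a=2, p=116, q=19
  k=3: a=3, p=403, q=66

403/66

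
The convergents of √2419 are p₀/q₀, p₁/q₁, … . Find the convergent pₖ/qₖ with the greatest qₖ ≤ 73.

2951/60

√2419 = [49; 5, 2, 5, 98, …] (period length 4).
Convergents:
  p_0/q_0 = 49/1
  p_1/q_1 = 246/5
  p_2/q_2 = 541/11
  p_3/q_3 = 2951/60
  p_4/q_4 = 289739/5891
q_3 = 60 ≤ 73 < 5891 = q_4, so the answer is 2951/60.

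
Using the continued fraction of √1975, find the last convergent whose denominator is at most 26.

√1975 = [44; 2, 3, 1, 2, 1, 3, 2, 88, …] (period length 8).
Convergents:
  p_0/q_0 = 44/1
  p_1/q_1 = 89/2
  p_2/q_2 = 311/7
  p_3/q_3 = 400/9
  p_4/q_4 = 1111/25
  p_5/q_5 = 1511/34
q_4 = 25 ≤ 26 < 34 = q_5, so the answer is 1111/25.

1111/25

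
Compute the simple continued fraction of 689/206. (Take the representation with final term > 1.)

689 = 3*206 + 71
206 = 2*71 + 64
71 = 1*64 + 7
64 = 9*7 + 1
7 = 7*1 + 0  (stop)
So 689/206 = [3; 2, 1, 9, 7].

[3; 2, 1, 9, 7]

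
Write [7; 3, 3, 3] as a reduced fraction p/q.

Using pₖ = aₖpₖ₋₁ + pₖ₋₂ and qₖ = aₖqₖ₋₁ + qₖ₋₂:
  k=0: a=7, p=7, q=1
  k=1: a=3, p=22, q=3
  k=2: a=3, p=73, q=10
  k=3: a=3, p=241, q=33

241/33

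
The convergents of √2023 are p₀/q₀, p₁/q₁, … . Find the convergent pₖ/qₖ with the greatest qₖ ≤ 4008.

180091/4004

√2023 = [44; 1, 43, 1, 88, …] (period length 4).
Convergents:
  p_0/q_0 = 44/1
  p_1/q_1 = 45/1
  p_2/q_2 = 1979/44
  p_3/q_3 = 2024/45
  p_4/q_4 = 180091/4004
  p_5/q_5 = 182115/4049
q_4 = 4004 ≤ 4008 < 4049 = q_5, so the answer is 180091/4004.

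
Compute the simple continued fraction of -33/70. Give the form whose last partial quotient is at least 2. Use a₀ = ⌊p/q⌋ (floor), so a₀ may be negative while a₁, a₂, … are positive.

[-1; 1, 1, 8, 4]

-33 = -1*70 + 37
70 = 1*37 + 33
37 = 1*33 + 4
33 = 8*4 + 1
4 = 4*1 + 0  (stop)
So -33/70 = [-1; 1, 1, 8, 4].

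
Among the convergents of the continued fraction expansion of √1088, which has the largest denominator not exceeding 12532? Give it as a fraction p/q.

143649/4355

√1088 = [32; 1, 64, …] (period length 2).
Convergents:
  p_0/q_0 = 32/1
  p_1/q_1 = 33/1
  p_2/q_2 = 2144/65
  p_3/q_3 = 2177/66
  p_4/q_4 = 141472/4289
  p_5/q_5 = 143649/4355
  p_6/q_6 = 9335008/283009
q_5 = 4355 ≤ 12532 < 283009 = q_6, so the answer is 143649/4355.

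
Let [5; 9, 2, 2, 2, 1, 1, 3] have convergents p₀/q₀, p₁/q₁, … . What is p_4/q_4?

Using pₖ = aₖpₖ₋₁ + pₖ₋₂, qₖ = aₖqₖ₋₁ + qₖ₋₂ (with p₋₁=1, p₋₂=0, q₋₁=0, q₋₂=1):
  k=0: a=5, p=5, q=1
  k=1: a=9, p=46, q=9
  k=2: a=2, p=97, q=19
  k=3: a=2, p=240, q=47
  k=4: a=2, p=577, q=113

577/113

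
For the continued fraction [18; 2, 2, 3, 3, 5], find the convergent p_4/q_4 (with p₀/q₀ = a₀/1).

Using pₖ = aₖpₖ₋₁ + pₖ₋₂, qₖ = aₖqₖ₋₁ + qₖ₋₂ (with p₋₁=1, p₋₂=0, q₋₁=0, q₋₂=1):
  k=0: a=18, p=18, q=1
  k=1: a=2, p=37, q=2
  k=2: a=2, p=92, q=5
  k=3: a=3, p=313, q=17
  k=4: a=3, p=1031, q=56

1031/56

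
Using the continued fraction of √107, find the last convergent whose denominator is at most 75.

331/32

√107 = [10; 2, 1, 9, 1, 2, 20, …] (period length 6).
Convergents:
  p_0/q_0 = 10/1
  p_1/q_1 = 21/2
  p_2/q_2 = 31/3
  p_3/q_3 = 300/29
  p_4/q_4 = 331/32
  p_5/q_5 = 962/93
q_4 = 32 ≤ 75 < 93 = q_5, so the answer is 331/32.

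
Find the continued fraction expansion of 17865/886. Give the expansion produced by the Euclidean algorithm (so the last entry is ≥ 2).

17865 = 20·886 + 145
886 = 6·145 + 16
145 = 9·16 + 1
16 = 16·1 + 0  (stop)
So 17865/886 = [20; 6, 9, 16].

[20; 6, 9, 16]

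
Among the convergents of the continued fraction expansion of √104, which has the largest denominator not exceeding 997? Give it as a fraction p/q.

√104 = [10; 5, 20, …] (period length 2).
Convergents:
  p_0/q_0 = 10/1
  p_1/q_1 = 51/5
  p_2/q_2 = 1030/101
  p_3/q_3 = 5201/510
  p_4/q_4 = 105050/10301
q_3 = 510 ≤ 997 < 10301 = q_4, so the answer is 5201/510.

5201/510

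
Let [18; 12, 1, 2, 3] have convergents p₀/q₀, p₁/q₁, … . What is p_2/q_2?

Using pₖ = aₖpₖ₋₁ + pₖ₋₂, qₖ = aₖqₖ₋₁ + qₖ₋₂ (with p₋₁=1, p₋₂=0, q₋₁=0, q₋₂=1):
  k=0: a=18, p=18, q=1
  k=1: a=12, p=217, q=12
  k=2: a=1, p=235, q=13

235/13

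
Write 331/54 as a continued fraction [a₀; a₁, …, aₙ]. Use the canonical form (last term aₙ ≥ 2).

331 = 6*54 + 7
54 = 7*7 + 5
7 = 1*5 + 2
5 = 2*2 + 1
2 = 2*1 + 0  (stop)
So 331/54 = [6; 7, 1, 2, 2].

[6; 7, 1, 2, 2]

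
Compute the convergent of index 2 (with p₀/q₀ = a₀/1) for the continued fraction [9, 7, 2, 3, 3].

Using pₖ = aₖpₖ₋₁ + pₖ₋₂, qₖ = aₖqₖ₋₁ + qₖ₋₂ (with p₋₁=1, p₋₂=0, q₋₁=0, q₋₂=1):
  k=0: a=9, p=9, q=1
  k=1: a=7, p=64, q=7
  k=2: a=2, p=137, q=15

137/15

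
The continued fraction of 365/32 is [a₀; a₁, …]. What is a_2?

365 = 11·32 + 13   →  a_0 = 11
32 = 2·13 + 6   →  a_1 = 2
13 = 2·6 + 1   →  a_2 = 2

2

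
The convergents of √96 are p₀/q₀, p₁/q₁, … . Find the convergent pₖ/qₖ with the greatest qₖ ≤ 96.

√96 = [9; 1, 3, 1, 18, …] (period length 4).
Convergents:
  p_0/q_0 = 9/1
  p_1/q_1 = 10/1
  p_2/q_2 = 39/4
  p_3/q_3 = 49/5
  p_4/q_4 = 921/94
  p_5/q_5 = 970/99
q_4 = 94 ≤ 96 < 99 = q_5, so the answer is 921/94.

921/94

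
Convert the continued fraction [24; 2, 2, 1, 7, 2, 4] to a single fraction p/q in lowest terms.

12555/514

Using pₖ = aₖpₖ₋₁ + pₖ₋₂ and qₖ = aₖqₖ₋₁ + qₖ₋₂:
  k=0: a=24, p=24, q=1
  k=1: a=2, p=49, q=2
  k=2: a=2, p=122, q=5
  k=3: a=1, p=171, q=7
  k=4: a=7, p=1319, q=54
  k=5: a=2, p=2809, q=115
  k=6: a=4, p=12555, q=514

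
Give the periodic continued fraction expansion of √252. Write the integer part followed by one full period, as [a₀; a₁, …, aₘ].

[15; 1, 6, 1, 30]

a₀ = ⌊√252⌋ = 15.
With m₀=0, d₀=1 and mₖ₊₁ = dₖaₖ − mₖ, dₖ₊₁ = (n − mₖ₊₁²)/dₖ, aₖ₊₁ = ⌊(a₀+mₖ₊₁)/dₖ₊₁⌋:
  k=1: m=15, d=27, a=1
  k=2: m=12, d=4, a=6
  k=3: m=12, d=27, a=1
  k=4: m=15, d=1, a=30
d=1 and a=2a₀=30 at k=4, so the next step gives (m, d) = (15, 27) again — its k=1 value — and the period has length 4.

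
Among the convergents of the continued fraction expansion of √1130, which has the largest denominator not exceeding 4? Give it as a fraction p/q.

101/3

√1130 = [33; 1, 1, 1, 1, 1, 1, 66, …] (period length 7).
Convergents:
  p_0/q_0 = 33/1
  p_1/q_1 = 34/1
  p_2/q_2 = 67/2
  p_3/q_3 = 101/3
  p_4/q_4 = 168/5
q_3 = 3 ≤ 4 < 5 = q_4, so the answer is 101/3.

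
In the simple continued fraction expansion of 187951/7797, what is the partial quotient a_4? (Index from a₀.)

187951 = 24·7797 + 823   →  a_0 = 24
7797 = 9·823 + 390   →  a_1 = 9
823 = 2·390 + 43   →  a_2 = 2
390 = 9·43 + 3   →  a_3 = 9
43 = 14·3 + 1   →  a_4 = 14

14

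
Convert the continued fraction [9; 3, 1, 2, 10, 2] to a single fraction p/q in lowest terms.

Fold from the inside: start with 2/1.
  10 + 1/2 = 21/2
  2 + 2/21 = 44/21
  1 + 21/44 = 65/44
  3 + 44/65 = 239/65
  9 + 65/239 = 2216/239

2216/239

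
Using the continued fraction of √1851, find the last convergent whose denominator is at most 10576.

159143/3699

√1851 = [43; 43, 86, …] (period length 2).
Convergents:
  p_0/q_0 = 43/1
  p_1/q_1 = 1850/43
  p_2/q_2 = 159143/3699
  p_3/q_3 = 6844999/159100
q_2 = 3699 ≤ 10576 < 159100 = q_3, so the answer is 159143/3699.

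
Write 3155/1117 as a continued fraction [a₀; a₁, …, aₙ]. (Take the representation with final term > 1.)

[2; 1, 4, 1, 2, 3, 9, 2]

3155 = 2×1117 + 921
1117 = 1×921 + 196
921 = 4×196 + 137
196 = 1×137 + 59
137 = 2×59 + 19
59 = 3×19 + 2
19 = 9×2 + 1
2 = 2×1 + 0  (stop)
So 3155/1117 = [2; 1, 4, 1, 2, 3, 9, 2].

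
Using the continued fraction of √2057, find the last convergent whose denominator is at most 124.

√2057 = [45; 2, 1, 4, 1, 2, 90, …] (period length 6).
Convergents:
  p_0/q_0 = 45/1
  p_1/q_1 = 91/2
  p_2/q_2 = 136/3
  p_3/q_3 = 635/14
  p_4/q_4 = 771/17
  p_5/q_5 = 2177/48
  p_6/q_6 = 196701/4337
q_5 = 48 ≤ 124 < 4337 = q_6, so the answer is 2177/48.

2177/48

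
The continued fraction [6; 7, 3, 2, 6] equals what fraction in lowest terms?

Using pₖ = aₖpₖ₋₁ + pₖ₋₂ and qₖ = aₖqₖ₋₁ + qₖ₋₂:
  k=0: a=6, p=6, q=1
  k=1: a=7, p=43, q=7
  k=2: a=3, p=135, q=22
  k=3: a=2, p=313, q=51
  k=4: a=6, p=2013, q=328

2013/328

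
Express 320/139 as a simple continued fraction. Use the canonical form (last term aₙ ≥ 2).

320 = 2·139 + 42
139 = 3·42 + 13
42 = 3·13 + 3
13 = 4·3 + 1
3 = 3·1 + 0  (stop)
So 320/139 = [2; 3, 3, 4, 3].

[2; 3, 3, 4, 3]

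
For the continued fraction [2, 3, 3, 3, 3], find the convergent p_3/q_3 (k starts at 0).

76/33

Using pₖ = aₖpₖ₋₁ + pₖ₋₂, qₖ = aₖqₖ₋₁ + qₖ₋₂ (with p₋₁=1, p₋₂=0, q₋₁=0, q₋₂=1):
  k=0: a=2, p=2, q=1
  k=1: a=3, p=7, q=3
  k=2: a=3, p=23, q=10
  k=3: a=3, p=76, q=33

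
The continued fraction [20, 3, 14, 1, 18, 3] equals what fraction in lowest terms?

54047/2659

Using pₖ = aₖpₖ₋₁ + pₖ₋₂ and qₖ = aₖqₖ₋₁ + qₖ₋₂:
  k=0: a=20, p=20, q=1
  k=1: a=3, p=61, q=3
  k=2: a=14, p=874, q=43
  k=3: a=1, p=935, q=46
  k=4: a=18, p=17704, q=871
  k=5: a=3, p=54047, q=2659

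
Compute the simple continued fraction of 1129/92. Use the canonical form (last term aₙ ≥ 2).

1129 = 12*92 + 25
92 = 3*25 + 17
25 = 1*17 + 8
17 = 2*8 + 1
8 = 8*1 + 0  (stop)
So 1129/92 = [12; 3, 1, 2, 8].

[12; 3, 1, 2, 8]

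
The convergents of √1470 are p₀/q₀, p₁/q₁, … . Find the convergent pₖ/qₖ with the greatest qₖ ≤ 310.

√1470 = [38; 2, 1, 14, 1, 2, 76, …] (period length 6).
Convergents:
  p_0/q_0 = 38/1
  p_1/q_1 = 77/2
  p_2/q_2 = 115/3
  p_3/q_3 = 1687/44
  p_4/q_4 = 1802/47
  p_5/q_5 = 5291/138
  p_6/q_6 = 403918/10535
q_5 = 138 ≤ 310 < 10535 = q_6, so the answer is 5291/138.

5291/138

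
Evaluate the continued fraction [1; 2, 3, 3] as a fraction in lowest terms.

33/23

Fold from the inside: start with 3/1.
  3 + 1/3 = 10/3
  2 + 3/10 = 23/10
  1 + 10/23 = 33/23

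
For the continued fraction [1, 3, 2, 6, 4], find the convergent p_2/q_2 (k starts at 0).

9/7

Using pₖ = aₖpₖ₋₁ + pₖ₋₂, qₖ = aₖqₖ₋₁ + qₖ₋₂ (with p₋₁=1, p₋₂=0, q₋₁=0, q₋₂=1):
  k=0: a=1, p=1, q=1
  k=1: a=3, p=4, q=3
  k=2: a=2, p=9, q=7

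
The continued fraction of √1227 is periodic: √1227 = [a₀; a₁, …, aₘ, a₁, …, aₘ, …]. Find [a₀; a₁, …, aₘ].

[35; 35, 70]

a₀ = ⌊√1227⌋ = 35.
With m₀=0, d₀=1 and mₖ₊₁ = dₖaₖ − mₖ, dₖ₊₁ = (n − mₖ₊₁²)/dₖ, aₖ₊₁ = ⌊(a₀+mₖ₊₁)/dₖ₊₁⌋:
  k=1: m=35, d=2, a=35
  k=2: m=35, d=1, a=70
d=1 and a=2a₀=70 at k=2, so the next step gives (m, d) = (35, 2) again — its k=1 value — and the period has length 2.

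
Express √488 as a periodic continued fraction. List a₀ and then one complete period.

[22; 11, 44]

a₀ = ⌊√488⌋ = 22.
With m₀=0, d₀=1 and mₖ₊₁ = dₖaₖ − mₖ, dₖ₊₁ = (n − mₖ₊₁²)/dₖ, aₖ₊₁ = ⌊(a₀+mₖ₊₁)/dₖ₊₁⌋:
  k=1: m=22, d=4, a=11
  k=2: m=22, d=1, a=44
d=1 and a=2a₀=44 at k=2, so the next step gives (m, d) = (22, 4) again — its k=1 value — and the period has length 2.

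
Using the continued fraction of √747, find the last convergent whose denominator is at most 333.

√747 = [27; 3, 54, …] (period length 2).
Convergents:
  p_0/q_0 = 27/1
  p_1/q_1 = 82/3
  p_2/q_2 = 4455/163
  p_3/q_3 = 13447/492
q_2 = 163 ≤ 333 < 492 = q_3, so the answer is 4455/163.

4455/163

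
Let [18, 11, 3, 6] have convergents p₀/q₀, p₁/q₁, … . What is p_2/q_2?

Using pₖ = aₖpₖ₋₁ + pₖ₋₂, qₖ = aₖqₖ₋₁ + qₖ₋₂ (with p₋₁=1, p₋₂=0, q₋₁=0, q₋₂=1):
  k=0: a=18, p=18, q=1
  k=1: a=11, p=199, q=11
  k=2: a=3, p=615, q=34

615/34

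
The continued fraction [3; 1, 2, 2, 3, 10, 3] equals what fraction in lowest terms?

Using pₖ = aₖpₖ₋₁ + pₖ₋₂ and qₖ = aₖqₖ₋₁ + qₖ₋₂:
  k=0: a=3, p=3, q=1
  k=1: a=1, p=4, q=1
  k=2: a=2, p=11, q=3
  k=3: a=2, p=26, q=7
  k=4: a=3, p=89, q=24
  k=5: a=10, p=916, q=247
  k=6: a=3, p=2837, q=765

2837/765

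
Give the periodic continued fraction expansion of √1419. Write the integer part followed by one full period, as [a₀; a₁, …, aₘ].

a₀ = ⌊√1419⌋ = 37.

[37; 1, 2, 37, 2, 1, 74]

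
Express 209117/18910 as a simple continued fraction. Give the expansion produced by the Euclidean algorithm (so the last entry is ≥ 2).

[11; 17, 12, 6, 15]

209117 = 11·18910 + 1107
18910 = 17·1107 + 91
1107 = 12·91 + 15
91 = 6·15 + 1
15 = 15·1 + 0  (stop)
So 209117/18910 = [11; 17, 12, 6, 15].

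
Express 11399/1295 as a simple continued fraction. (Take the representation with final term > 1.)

11399 = 8*1295 + 1039
1295 = 1*1039 + 256
1039 = 4*256 + 15
256 = 17*15 + 1
15 = 15*1 + 0  (stop)
So 11399/1295 = [8; 1, 4, 17, 15].

[8; 1, 4, 17, 15]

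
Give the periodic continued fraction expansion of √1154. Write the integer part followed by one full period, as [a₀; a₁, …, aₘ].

[33; 1, 32, 1, 66]

a₀ = ⌊√1154⌋ = 33.
With m₀=0, d₀=1 and mₖ₊₁ = dₖaₖ − mₖ, dₖ₊₁ = (n − mₖ₊₁²)/dₖ, aₖ₊₁ = ⌊(a₀+mₖ₊₁)/dₖ₊₁⌋:
  k=1: m=33, d=65, a=1
  k=2: m=32, d=2, a=32
  k=3: m=32, d=65, a=1
  k=4: m=33, d=1, a=66
d=1 and a=2a₀=66 at k=4, so the next step gives (m, d) = (33, 65) again — its k=1 value — and the period has length 4.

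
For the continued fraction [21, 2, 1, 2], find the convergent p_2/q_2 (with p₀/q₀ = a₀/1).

Using pₖ = aₖpₖ₋₁ + pₖ₋₂, qₖ = aₖqₖ₋₁ + qₖ₋₂ (with p₋₁=1, p₋₂=0, q₋₁=0, q₋₂=1):
  k=0: a=21, p=21, q=1
  k=1: a=2, p=43, q=2
  k=2: a=1, p=64, q=3

64/3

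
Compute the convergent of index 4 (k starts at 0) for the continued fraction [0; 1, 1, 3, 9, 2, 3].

37/65

Using pₖ = aₖpₖ₋₁ + pₖ₋₂, qₖ = aₖqₖ₋₁ + qₖ₋₂ (with p₋₁=1, p₋₂=0, q₋₁=0, q₋₂=1):
  k=0: a=0, p=0, q=1
  k=1: a=1, p=1, q=1
  k=2: a=1, p=1, q=2
  k=3: a=3, p=4, q=7
  k=4: a=9, p=37, q=65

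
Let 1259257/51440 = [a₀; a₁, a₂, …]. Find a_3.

14

1259257 = 24·51440 + 24697   →  a_0 = 24
51440 = 2·24697 + 2046   →  a_1 = 2
24697 = 12·2046 + 145   →  a_2 = 12
2046 = 14·145 + 16   →  a_3 = 14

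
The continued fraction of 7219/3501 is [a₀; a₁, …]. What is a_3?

7219 = 2·3501 + 217   →  a_0 = 2
3501 = 16·217 + 29   →  a_1 = 16
217 = 7·29 + 14   →  a_2 = 7
29 = 2·14 + 1   →  a_3 = 2

2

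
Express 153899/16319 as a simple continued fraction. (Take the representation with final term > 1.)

[9; 2, 3, 9, 2, 7, 2, 7]

153899 = 9*16319 + 7028
16319 = 2*7028 + 2263
7028 = 3*2263 + 239
2263 = 9*239 + 112
239 = 2*112 + 15
112 = 7*15 + 7
15 = 2*7 + 1
7 = 7*1 + 0  (stop)
So 153899/16319 = [9; 2, 3, 9, 2, 7, 2, 7].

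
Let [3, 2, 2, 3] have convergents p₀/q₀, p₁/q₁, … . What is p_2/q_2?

Using pₖ = aₖpₖ₋₁ + pₖ₋₂, qₖ = aₖqₖ₋₁ + qₖ₋₂ (with p₋₁=1, p₋₂=0, q₋₁=0, q₋₂=1):
  k=0: a=3, p=3, q=1
  k=1: a=2, p=7, q=2
  k=2: a=2, p=17, q=5

17/5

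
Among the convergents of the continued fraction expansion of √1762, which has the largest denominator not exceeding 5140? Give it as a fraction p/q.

√1762 = [41; 1, 40, 1, 82, …] (period length 4).
Convergents:
  p_0/q_0 = 41/1
  p_1/q_1 = 42/1
  p_2/q_2 = 1721/41
  p_3/q_3 = 1763/42
  p_4/q_4 = 146287/3485
  p_5/q_5 = 148050/3527
  p_6/q_6 = 6068287/144565
q_5 = 3527 ≤ 5140 < 144565 = q_6, so the answer is 148050/3527.

148050/3527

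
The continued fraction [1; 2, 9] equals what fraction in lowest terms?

28/19

Using pₖ = aₖpₖ₋₁ + pₖ₋₂ and qₖ = aₖqₖ₋₁ + qₖ₋₂:
  k=0: a=1, p=1, q=1
  k=1: a=2, p=3, q=2
  k=2: a=9, p=28, q=19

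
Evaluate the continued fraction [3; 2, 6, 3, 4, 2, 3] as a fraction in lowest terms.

Fold from the inside: start with 3/1.
  2 + 1/3 = 7/3
  4 + 3/7 = 31/7
  3 + 7/31 = 100/31
  6 + 31/100 = 631/100
  2 + 100/631 = 1362/631
  3 + 631/1362 = 4717/1362

4717/1362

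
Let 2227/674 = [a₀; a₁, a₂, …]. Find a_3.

2227 = 3·674 + 205   →  a_0 = 3
674 = 3·205 + 59   →  a_1 = 3
205 = 3·59 + 28   →  a_2 = 3
59 = 2·28 + 3   →  a_3 = 2

2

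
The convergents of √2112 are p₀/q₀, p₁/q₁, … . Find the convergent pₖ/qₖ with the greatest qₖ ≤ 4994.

√2112 = [45; 1, 21, 1, 90, …] (period length 4).
Convergents:
  p_0/q_0 = 45/1
  p_1/q_1 = 46/1
  p_2/q_2 = 1011/22
  p_3/q_3 = 1057/23
  p_4/q_4 = 96141/2092
  p_5/q_5 = 97198/2115
  p_6/q_6 = 2137299/46507
q_5 = 2115 ≤ 4994 < 46507 = q_6, so the answer is 97198/2115.

97198/2115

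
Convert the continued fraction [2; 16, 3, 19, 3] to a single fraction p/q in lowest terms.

5957/2890

Fold from the inside: start with 3/1.
  19 + 1/3 = 58/3
  3 + 3/58 = 177/58
  16 + 58/177 = 2890/177
  2 + 177/2890 = 5957/2890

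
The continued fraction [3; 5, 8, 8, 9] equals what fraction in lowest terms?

Fold from the inside: start with 9/1.
  8 + 1/9 = 73/9
  8 + 9/73 = 593/73
  5 + 73/593 = 3038/593
  3 + 593/3038 = 9707/3038

9707/3038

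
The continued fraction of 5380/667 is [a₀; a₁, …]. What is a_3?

5380 = 8·667 + 44   →  a_0 = 8
667 = 15·44 + 7   →  a_1 = 15
44 = 6·7 + 2   →  a_2 = 6
7 = 3·2 + 1   →  a_3 = 3

3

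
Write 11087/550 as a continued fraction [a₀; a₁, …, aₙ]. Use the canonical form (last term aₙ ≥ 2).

[20; 6, 3, 9, 3]

11087 = 20·550 + 87
550 = 6·87 + 28
87 = 3·28 + 3
28 = 9·3 + 1
3 = 3·1 + 0  (stop)
So 11087/550 = [20; 6, 3, 9, 3].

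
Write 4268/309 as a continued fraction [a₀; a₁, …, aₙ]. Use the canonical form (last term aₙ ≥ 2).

[13; 1, 4, 3, 19]

4268 = 13×309 + 251
309 = 1×251 + 58
251 = 4×58 + 19
58 = 3×19 + 1
19 = 19×1 + 0  (stop)
So 4268/309 = [13; 1, 4, 3, 19].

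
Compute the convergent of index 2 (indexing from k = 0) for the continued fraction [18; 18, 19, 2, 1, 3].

Using pₖ = aₖpₖ₋₁ + pₖ₋₂, qₖ = aₖqₖ₋₁ + qₖ₋₂ (with p₋₁=1, p₋₂=0, q₋₁=0, q₋₂=1):
  k=0: a=18, p=18, q=1
  k=1: a=18, p=325, q=18
  k=2: a=19, p=6193, q=343

6193/343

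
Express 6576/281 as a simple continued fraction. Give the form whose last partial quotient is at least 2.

6576 = 23·281 + 113
281 = 2·113 + 55
113 = 2·55 + 3
55 = 18·3 + 1
3 = 3·1 + 0  (stop)
So 6576/281 = [23; 2, 2, 18, 3].

[23; 2, 2, 18, 3]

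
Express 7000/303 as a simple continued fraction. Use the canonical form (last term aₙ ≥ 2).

7000 = 23*303 + 31
303 = 9*31 + 24
31 = 1*24 + 7
24 = 3*7 + 3
7 = 2*3 + 1
3 = 3*1 + 0  (stop)
So 7000/303 = [23; 9, 1, 3, 2, 3].

[23; 9, 1, 3, 2, 3]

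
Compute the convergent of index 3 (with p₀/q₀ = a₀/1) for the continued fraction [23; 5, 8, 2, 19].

Using pₖ = aₖpₖ₋₁ + pₖ₋₂, qₖ = aₖqₖ₋₁ + qₖ₋₂ (with p₋₁=1, p₋₂=0, q₋₁=0, q₋₂=1):
  k=0: a=23, p=23, q=1
  k=1: a=5, p=116, q=5
  k=2: a=8, p=951, q=41
  k=3: a=2, p=2018, q=87

2018/87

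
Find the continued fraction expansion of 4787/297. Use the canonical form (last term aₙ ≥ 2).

[16; 8, 2, 17]

4787 = 16·297 + 35
297 = 8·35 + 17
35 = 2·17 + 1
17 = 17·1 + 0  (stop)
So 4787/297 = [16; 8, 2, 17].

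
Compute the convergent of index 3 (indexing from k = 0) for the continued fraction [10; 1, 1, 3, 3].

74/7

Using pₖ = aₖpₖ₋₁ + pₖ₋₂, qₖ = aₖqₖ₋₁ + qₖ₋₂ (with p₋₁=1, p₋₂=0, q₋₁=0, q₋₂=1):
  k=0: a=10, p=10, q=1
  k=1: a=1, p=11, q=1
  k=2: a=1, p=21, q=2
  k=3: a=3, p=74, q=7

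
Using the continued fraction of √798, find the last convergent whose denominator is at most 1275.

25537/904

√798 = [28; 4, 56, …] (period length 2).
Convergents:
  p_0/q_0 = 28/1
  p_1/q_1 = 113/4
  p_2/q_2 = 6356/225
  p_3/q_3 = 25537/904
  p_4/q_4 = 1436428/50849
q_3 = 904 ≤ 1275 < 50849 = q_4, so the answer is 25537/904.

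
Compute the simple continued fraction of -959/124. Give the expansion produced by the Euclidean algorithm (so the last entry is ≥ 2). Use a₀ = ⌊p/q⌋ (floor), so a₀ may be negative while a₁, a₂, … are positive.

-959 = -8×124 + 33
124 = 3×33 + 25
33 = 1×25 + 8
25 = 3×8 + 1
8 = 8×1 + 0  (stop)
So -959/124 = [-8; 3, 1, 3, 8].

[-8; 3, 1, 3, 8]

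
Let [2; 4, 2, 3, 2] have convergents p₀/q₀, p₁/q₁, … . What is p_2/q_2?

Using pₖ = aₖpₖ₋₁ + pₖ₋₂, qₖ = aₖqₖ₋₁ + qₖ₋₂ (with p₋₁=1, p₋₂=0, q₋₁=0, q₋₂=1):
  k=0: a=2, p=2, q=1
  k=1: a=4, p=9, q=4
  k=2: a=2, p=20, q=9

20/9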